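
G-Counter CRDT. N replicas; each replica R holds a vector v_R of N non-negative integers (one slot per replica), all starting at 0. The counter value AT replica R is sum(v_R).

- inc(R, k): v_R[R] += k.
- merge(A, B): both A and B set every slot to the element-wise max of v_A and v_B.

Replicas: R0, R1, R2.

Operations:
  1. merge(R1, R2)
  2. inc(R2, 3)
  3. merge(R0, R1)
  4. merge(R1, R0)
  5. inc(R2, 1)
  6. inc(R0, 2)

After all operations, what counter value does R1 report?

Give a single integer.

Answer: 0

Derivation:
Op 1: merge R1<->R2 -> R1=(0,0,0) R2=(0,0,0)
Op 2: inc R2 by 3 -> R2=(0,0,3) value=3
Op 3: merge R0<->R1 -> R0=(0,0,0) R1=(0,0,0)
Op 4: merge R1<->R0 -> R1=(0,0,0) R0=(0,0,0)
Op 5: inc R2 by 1 -> R2=(0,0,4) value=4
Op 6: inc R0 by 2 -> R0=(2,0,0) value=2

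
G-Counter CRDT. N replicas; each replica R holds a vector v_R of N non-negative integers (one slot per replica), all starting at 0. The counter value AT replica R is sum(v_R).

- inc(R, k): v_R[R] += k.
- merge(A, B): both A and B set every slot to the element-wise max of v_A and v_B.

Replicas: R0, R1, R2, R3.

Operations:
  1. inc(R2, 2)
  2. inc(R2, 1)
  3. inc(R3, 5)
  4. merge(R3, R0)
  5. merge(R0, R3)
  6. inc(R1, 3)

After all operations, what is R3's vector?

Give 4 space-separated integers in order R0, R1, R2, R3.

Op 1: inc R2 by 2 -> R2=(0,0,2,0) value=2
Op 2: inc R2 by 1 -> R2=(0,0,3,0) value=3
Op 3: inc R3 by 5 -> R3=(0,0,0,5) value=5
Op 4: merge R3<->R0 -> R3=(0,0,0,5) R0=(0,0,0,5)
Op 5: merge R0<->R3 -> R0=(0,0,0,5) R3=(0,0,0,5)
Op 6: inc R1 by 3 -> R1=(0,3,0,0) value=3

Answer: 0 0 0 5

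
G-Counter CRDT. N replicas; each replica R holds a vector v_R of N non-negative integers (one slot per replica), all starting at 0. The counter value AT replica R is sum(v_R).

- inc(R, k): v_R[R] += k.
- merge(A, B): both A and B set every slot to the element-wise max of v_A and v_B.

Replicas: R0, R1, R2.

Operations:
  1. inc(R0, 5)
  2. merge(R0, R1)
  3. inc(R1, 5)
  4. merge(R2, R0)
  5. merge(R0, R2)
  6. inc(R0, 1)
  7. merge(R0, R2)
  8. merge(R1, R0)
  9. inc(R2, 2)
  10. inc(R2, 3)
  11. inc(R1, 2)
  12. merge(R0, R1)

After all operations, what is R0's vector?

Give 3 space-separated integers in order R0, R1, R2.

Answer: 6 7 0

Derivation:
Op 1: inc R0 by 5 -> R0=(5,0,0) value=5
Op 2: merge R0<->R1 -> R0=(5,0,0) R1=(5,0,0)
Op 3: inc R1 by 5 -> R1=(5,5,0) value=10
Op 4: merge R2<->R0 -> R2=(5,0,0) R0=(5,0,0)
Op 5: merge R0<->R2 -> R0=(5,0,0) R2=(5,0,0)
Op 6: inc R0 by 1 -> R0=(6,0,0) value=6
Op 7: merge R0<->R2 -> R0=(6,0,0) R2=(6,0,0)
Op 8: merge R1<->R0 -> R1=(6,5,0) R0=(6,5,0)
Op 9: inc R2 by 2 -> R2=(6,0,2) value=8
Op 10: inc R2 by 3 -> R2=(6,0,5) value=11
Op 11: inc R1 by 2 -> R1=(6,7,0) value=13
Op 12: merge R0<->R1 -> R0=(6,7,0) R1=(6,7,0)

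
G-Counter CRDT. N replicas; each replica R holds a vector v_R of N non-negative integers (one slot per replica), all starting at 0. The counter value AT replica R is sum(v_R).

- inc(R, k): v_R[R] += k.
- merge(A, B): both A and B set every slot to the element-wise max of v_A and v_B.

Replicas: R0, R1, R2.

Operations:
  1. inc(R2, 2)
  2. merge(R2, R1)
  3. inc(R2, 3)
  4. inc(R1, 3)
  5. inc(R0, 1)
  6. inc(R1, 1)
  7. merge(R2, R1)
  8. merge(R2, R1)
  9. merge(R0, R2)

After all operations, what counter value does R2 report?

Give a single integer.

Op 1: inc R2 by 2 -> R2=(0,0,2) value=2
Op 2: merge R2<->R1 -> R2=(0,0,2) R1=(0,0,2)
Op 3: inc R2 by 3 -> R2=(0,0,5) value=5
Op 4: inc R1 by 3 -> R1=(0,3,2) value=5
Op 5: inc R0 by 1 -> R0=(1,0,0) value=1
Op 6: inc R1 by 1 -> R1=(0,4,2) value=6
Op 7: merge R2<->R1 -> R2=(0,4,5) R1=(0,4,5)
Op 8: merge R2<->R1 -> R2=(0,4,5) R1=(0,4,5)
Op 9: merge R0<->R2 -> R0=(1,4,5) R2=(1,4,5)

Answer: 10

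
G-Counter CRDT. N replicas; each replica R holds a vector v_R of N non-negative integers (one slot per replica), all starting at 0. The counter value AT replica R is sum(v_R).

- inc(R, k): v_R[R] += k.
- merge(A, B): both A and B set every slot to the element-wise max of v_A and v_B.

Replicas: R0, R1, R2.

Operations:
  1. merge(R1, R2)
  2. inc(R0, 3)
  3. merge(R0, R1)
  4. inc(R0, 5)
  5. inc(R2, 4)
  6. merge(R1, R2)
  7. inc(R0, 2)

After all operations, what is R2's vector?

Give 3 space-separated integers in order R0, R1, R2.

Op 1: merge R1<->R2 -> R1=(0,0,0) R2=(0,0,0)
Op 2: inc R0 by 3 -> R0=(3,0,0) value=3
Op 3: merge R0<->R1 -> R0=(3,0,0) R1=(3,0,0)
Op 4: inc R0 by 5 -> R0=(8,0,0) value=8
Op 5: inc R2 by 4 -> R2=(0,0,4) value=4
Op 6: merge R1<->R2 -> R1=(3,0,4) R2=(3,0,4)
Op 7: inc R0 by 2 -> R0=(10,0,0) value=10

Answer: 3 0 4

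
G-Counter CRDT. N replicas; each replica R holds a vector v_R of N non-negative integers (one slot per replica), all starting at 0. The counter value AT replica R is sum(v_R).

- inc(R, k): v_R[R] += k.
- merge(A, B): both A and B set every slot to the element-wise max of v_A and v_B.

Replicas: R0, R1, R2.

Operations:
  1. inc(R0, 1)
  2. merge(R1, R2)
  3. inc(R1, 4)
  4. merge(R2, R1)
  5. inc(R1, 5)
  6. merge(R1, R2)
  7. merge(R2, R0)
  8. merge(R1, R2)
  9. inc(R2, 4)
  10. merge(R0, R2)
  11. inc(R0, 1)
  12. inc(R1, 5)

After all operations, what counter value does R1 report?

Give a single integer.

Op 1: inc R0 by 1 -> R0=(1,0,0) value=1
Op 2: merge R1<->R2 -> R1=(0,0,0) R2=(0,0,0)
Op 3: inc R1 by 4 -> R1=(0,4,0) value=4
Op 4: merge R2<->R1 -> R2=(0,4,0) R1=(0,4,0)
Op 5: inc R1 by 5 -> R1=(0,9,0) value=9
Op 6: merge R1<->R2 -> R1=(0,9,0) R2=(0,9,0)
Op 7: merge R2<->R0 -> R2=(1,9,0) R0=(1,9,0)
Op 8: merge R1<->R2 -> R1=(1,9,0) R2=(1,9,0)
Op 9: inc R2 by 4 -> R2=(1,9,4) value=14
Op 10: merge R0<->R2 -> R0=(1,9,4) R2=(1,9,4)
Op 11: inc R0 by 1 -> R0=(2,9,4) value=15
Op 12: inc R1 by 5 -> R1=(1,14,0) value=15

Answer: 15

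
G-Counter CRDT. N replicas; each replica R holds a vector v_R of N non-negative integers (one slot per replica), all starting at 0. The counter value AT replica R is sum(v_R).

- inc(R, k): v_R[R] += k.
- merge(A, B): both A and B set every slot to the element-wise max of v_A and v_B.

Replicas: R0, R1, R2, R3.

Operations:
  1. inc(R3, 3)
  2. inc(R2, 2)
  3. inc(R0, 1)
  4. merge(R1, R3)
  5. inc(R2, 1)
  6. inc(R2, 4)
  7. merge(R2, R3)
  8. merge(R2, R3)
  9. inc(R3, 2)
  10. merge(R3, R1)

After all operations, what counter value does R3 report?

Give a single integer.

Answer: 12

Derivation:
Op 1: inc R3 by 3 -> R3=(0,0,0,3) value=3
Op 2: inc R2 by 2 -> R2=(0,0,2,0) value=2
Op 3: inc R0 by 1 -> R0=(1,0,0,0) value=1
Op 4: merge R1<->R3 -> R1=(0,0,0,3) R3=(0,0,0,3)
Op 5: inc R2 by 1 -> R2=(0,0,3,0) value=3
Op 6: inc R2 by 4 -> R2=(0,0,7,0) value=7
Op 7: merge R2<->R3 -> R2=(0,0,7,3) R3=(0,0,7,3)
Op 8: merge R2<->R3 -> R2=(0,0,7,3) R3=(0,0,7,3)
Op 9: inc R3 by 2 -> R3=(0,0,7,5) value=12
Op 10: merge R3<->R1 -> R3=(0,0,7,5) R1=(0,0,7,5)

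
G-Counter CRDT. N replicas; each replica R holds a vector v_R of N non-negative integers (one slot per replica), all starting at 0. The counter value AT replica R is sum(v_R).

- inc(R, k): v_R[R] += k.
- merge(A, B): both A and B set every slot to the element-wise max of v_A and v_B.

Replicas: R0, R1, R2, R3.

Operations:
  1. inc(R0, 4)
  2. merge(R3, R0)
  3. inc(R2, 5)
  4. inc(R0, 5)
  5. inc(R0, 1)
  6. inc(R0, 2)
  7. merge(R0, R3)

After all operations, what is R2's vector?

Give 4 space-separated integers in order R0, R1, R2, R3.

Answer: 0 0 5 0

Derivation:
Op 1: inc R0 by 4 -> R0=(4,0,0,0) value=4
Op 2: merge R3<->R0 -> R3=(4,0,0,0) R0=(4,0,0,0)
Op 3: inc R2 by 5 -> R2=(0,0,5,0) value=5
Op 4: inc R0 by 5 -> R0=(9,0,0,0) value=9
Op 5: inc R0 by 1 -> R0=(10,0,0,0) value=10
Op 6: inc R0 by 2 -> R0=(12,0,0,0) value=12
Op 7: merge R0<->R3 -> R0=(12,0,0,0) R3=(12,0,0,0)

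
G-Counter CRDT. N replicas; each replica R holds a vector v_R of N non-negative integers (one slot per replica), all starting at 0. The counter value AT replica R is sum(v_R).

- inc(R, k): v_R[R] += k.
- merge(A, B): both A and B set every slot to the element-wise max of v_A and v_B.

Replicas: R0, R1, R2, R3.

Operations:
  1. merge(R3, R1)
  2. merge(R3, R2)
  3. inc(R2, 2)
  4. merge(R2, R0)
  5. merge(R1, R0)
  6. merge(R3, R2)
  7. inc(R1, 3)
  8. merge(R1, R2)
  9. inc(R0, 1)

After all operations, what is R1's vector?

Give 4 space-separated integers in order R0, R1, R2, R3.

Answer: 0 3 2 0

Derivation:
Op 1: merge R3<->R1 -> R3=(0,0,0,0) R1=(0,0,0,0)
Op 2: merge R3<->R2 -> R3=(0,0,0,0) R2=(0,0,0,0)
Op 3: inc R2 by 2 -> R2=(0,0,2,0) value=2
Op 4: merge R2<->R0 -> R2=(0,0,2,0) R0=(0,0,2,0)
Op 5: merge R1<->R0 -> R1=(0,0,2,0) R0=(0,0,2,0)
Op 6: merge R3<->R2 -> R3=(0,0,2,0) R2=(0,0,2,0)
Op 7: inc R1 by 3 -> R1=(0,3,2,0) value=5
Op 8: merge R1<->R2 -> R1=(0,3,2,0) R2=(0,3,2,0)
Op 9: inc R0 by 1 -> R0=(1,0,2,0) value=3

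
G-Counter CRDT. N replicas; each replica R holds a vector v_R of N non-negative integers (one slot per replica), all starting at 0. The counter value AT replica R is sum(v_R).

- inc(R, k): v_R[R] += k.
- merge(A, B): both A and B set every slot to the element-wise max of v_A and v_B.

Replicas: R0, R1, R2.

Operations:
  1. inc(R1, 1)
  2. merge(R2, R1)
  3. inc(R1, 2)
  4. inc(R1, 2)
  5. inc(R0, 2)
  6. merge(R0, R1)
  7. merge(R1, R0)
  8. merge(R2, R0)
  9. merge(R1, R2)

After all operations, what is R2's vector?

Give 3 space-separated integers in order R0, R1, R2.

Op 1: inc R1 by 1 -> R1=(0,1,0) value=1
Op 2: merge R2<->R1 -> R2=(0,1,0) R1=(0,1,0)
Op 3: inc R1 by 2 -> R1=(0,3,0) value=3
Op 4: inc R1 by 2 -> R1=(0,5,0) value=5
Op 5: inc R0 by 2 -> R0=(2,0,0) value=2
Op 6: merge R0<->R1 -> R0=(2,5,0) R1=(2,5,0)
Op 7: merge R1<->R0 -> R1=(2,5,0) R0=(2,5,0)
Op 8: merge R2<->R0 -> R2=(2,5,0) R0=(2,5,0)
Op 9: merge R1<->R2 -> R1=(2,5,0) R2=(2,5,0)

Answer: 2 5 0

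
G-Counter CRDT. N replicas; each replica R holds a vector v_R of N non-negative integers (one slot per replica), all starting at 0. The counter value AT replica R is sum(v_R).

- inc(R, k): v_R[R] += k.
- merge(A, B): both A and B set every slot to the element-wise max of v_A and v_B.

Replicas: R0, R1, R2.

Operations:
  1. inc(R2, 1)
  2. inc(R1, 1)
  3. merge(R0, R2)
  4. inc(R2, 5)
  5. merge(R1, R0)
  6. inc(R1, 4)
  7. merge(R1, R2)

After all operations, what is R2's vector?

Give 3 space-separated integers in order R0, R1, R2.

Op 1: inc R2 by 1 -> R2=(0,0,1) value=1
Op 2: inc R1 by 1 -> R1=(0,1,0) value=1
Op 3: merge R0<->R2 -> R0=(0,0,1) R2=(0,0,1)
Op 4: inc R2 by 5 -> R2=(0,0,6) value=6
Op 5: merge R1<->R0 -> R1=(0,1,1) R0=(0,1,1)
Op 6: inc R1 by 4 -> R1=(0,5,1) value=6
Op 7: merge R1<->R2 -> R1=(0,5,6) R2=(0,5,6)

Answer: 0 5 6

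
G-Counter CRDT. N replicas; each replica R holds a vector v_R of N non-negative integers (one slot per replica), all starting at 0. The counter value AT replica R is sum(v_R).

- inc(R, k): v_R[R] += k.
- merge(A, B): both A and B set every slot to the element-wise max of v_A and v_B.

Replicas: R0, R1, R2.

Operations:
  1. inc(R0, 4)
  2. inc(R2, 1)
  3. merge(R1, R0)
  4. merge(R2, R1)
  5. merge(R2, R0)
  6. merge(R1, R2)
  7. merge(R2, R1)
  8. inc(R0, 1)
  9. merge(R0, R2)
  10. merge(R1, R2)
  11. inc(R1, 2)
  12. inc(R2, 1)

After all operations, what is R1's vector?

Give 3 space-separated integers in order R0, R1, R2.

Op 1: inc R0 by 4 -> R0=(4,0,0) value=4
Op 2: inc R2 by 1 -> R2=(0,0,1) value=1
Op 3: merge R1<->R0 -> R1=(4,0,0) R0=(4,0,0)
Op 4: merge R2<->R1 -> R2=(4,0,1) R1=(4,0,1)
Op 5: merge R2<->R0 -> R2=(4,0,1) R0=(4,0,1)
Op 6: merge R1<->R2 -> R1=(4,0,1) R2=(4,0,1)
Op 7: merge R2<->R1 -> R2=(4,0,1) R1=(4,0,1)
Op 8: inc R0 by 1 -> R0=(5,0,1) value=6
Op 9: merge R0<->R2 -> R0=(5,0,1) R2=(5,0,1)
Op 10: merge R1<->R2 -> R1=(5,0,1) R2=(5,0,1)
Op 11: inc R1 by 2 -> R1=(5,2,1) value=8
Op 12: inc R2 by 1 -> R2=(5,0,2) value=7

Answer: 5 2 1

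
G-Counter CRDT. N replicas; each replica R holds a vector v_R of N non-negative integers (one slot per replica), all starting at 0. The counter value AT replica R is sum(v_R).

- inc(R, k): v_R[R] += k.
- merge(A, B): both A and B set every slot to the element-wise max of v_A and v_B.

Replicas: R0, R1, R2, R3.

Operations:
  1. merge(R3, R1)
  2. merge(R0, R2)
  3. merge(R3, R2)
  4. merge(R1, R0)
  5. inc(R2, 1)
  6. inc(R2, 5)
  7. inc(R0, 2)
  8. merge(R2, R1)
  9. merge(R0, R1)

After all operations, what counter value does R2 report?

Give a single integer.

Op 1: merge R3<->R1 -> R3=(0,0,0,0) R1=(0,0,0,0)
Op 2: merge R0<->R2 -> R0=(0,0,0,0) R2=(0,0,0,0)
Op 3: merge R3<->R2 -> R3=(0,0,0,0) R2=(0,0,0,0)
Op 4: merge R1<->R0 -> R1=(0,0,0,0) R0=(0,0,0,0)
Op 5: inc R2 by 1 -> R2=(0,0,1,0) value=1
Op 6: inc R2 by 5 -> R2=(0,0,6,0) value=6
Op 7: inc R0 by 2 -> R0=(2,0,0,0) value=2
Op 8: merge R2<->R1 -> R2=(0,0,6,0) R1=(0,0,6,0)
Op 9: merge R0<->R1 -> R0=(2,0,6,0) R1=(2,0,6,0)

Answer: 6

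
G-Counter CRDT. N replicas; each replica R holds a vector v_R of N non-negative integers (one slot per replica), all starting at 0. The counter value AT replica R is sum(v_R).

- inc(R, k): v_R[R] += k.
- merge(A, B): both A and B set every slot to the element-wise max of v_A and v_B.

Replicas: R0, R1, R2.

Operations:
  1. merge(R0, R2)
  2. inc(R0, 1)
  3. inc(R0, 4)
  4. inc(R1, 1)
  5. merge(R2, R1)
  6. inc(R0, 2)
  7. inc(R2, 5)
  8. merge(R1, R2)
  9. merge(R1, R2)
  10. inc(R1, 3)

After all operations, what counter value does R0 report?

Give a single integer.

Answer: 7

Derivation:
Op 1: merge R0<->R2 -> R0=(0,0,0) R2=(0,0,0)
Op 2: inc R0 by 1 -> R0=(1,0,0) value=1
Op 3: inc R0 by 4 -> R0=(5,0,0) value=5
Op 4: inc R1 by 1 -> R1=(0,1,0) value=1
Op 5: merge R2<->R1 -> R2=(0,1,0) R1=(0,1,0)
Op 6: inc R0 by 2 -> R0=(7,0,0) value=7
Op 7: inc R2 by 5 -> R2=(0,1,5) value=6
Op 8: merge R1<->R2 -> R1=(0,1,5) R2=(0,1,5)
Op 9: merge R1<->R2 -> R1=(0,1,5) R2=(0,1,5)
Op 10: inc R1 by 3 -> R1=(0,4,5) value=9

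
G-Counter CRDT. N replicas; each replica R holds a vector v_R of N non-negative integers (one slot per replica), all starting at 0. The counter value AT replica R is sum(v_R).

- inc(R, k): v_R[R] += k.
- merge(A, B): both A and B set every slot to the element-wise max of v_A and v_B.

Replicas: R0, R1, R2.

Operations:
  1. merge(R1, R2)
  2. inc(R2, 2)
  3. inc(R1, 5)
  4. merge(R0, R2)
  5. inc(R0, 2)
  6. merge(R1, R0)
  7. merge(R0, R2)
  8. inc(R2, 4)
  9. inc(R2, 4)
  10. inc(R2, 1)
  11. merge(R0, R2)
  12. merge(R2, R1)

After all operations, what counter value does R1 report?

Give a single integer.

Op 1: merge R1<->R2 -> R1=(0,0,0) R2=(0,0,0)
Op 2: inc R2 by 2 -> R2=(0,0,2) value=2
Op 3: inc R1 by 5 -> R1=(0,5,0) value=5
Op 4: merge R0<->R2 -> R0=(0,0,2) R2=(0,0,2)
Op 5: inc R0 by 2 -> R0=(2,0,2) value=4
Op 6: merge R1<->R0 -> R1=(2,5,2) R0=(2,5,2)
Op 7: merge R0<->R2 -> R0=(2,5,2) R2=(2,5,2)
Op 8: inc R2 by 4 -> R2=(2,5,6) value=13
Op 9: inc R2 by 4 -> R2=(2,5,10) value=17
Op 10: inc R2 by 1 -> R2=(2,5,11) value=18
Op 11: merge R0<->R2 -> R0=(2,5,11) R2=(2,5,11)
Op 12: merge R2<->R1 -> R2=(2,5,11) R1=(2,5,11)

Answer: 18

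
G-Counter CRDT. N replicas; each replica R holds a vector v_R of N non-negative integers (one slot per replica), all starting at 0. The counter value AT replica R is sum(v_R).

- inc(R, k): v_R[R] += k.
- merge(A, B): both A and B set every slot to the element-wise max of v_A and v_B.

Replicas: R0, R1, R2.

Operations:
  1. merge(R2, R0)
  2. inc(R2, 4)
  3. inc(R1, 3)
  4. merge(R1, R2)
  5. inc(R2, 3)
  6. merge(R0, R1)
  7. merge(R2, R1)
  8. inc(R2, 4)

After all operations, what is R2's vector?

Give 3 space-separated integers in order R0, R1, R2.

Answer: 0 3 11

Derivation:
Op 1: merge R2<->R0 -> R2=(0,0,0) R0=(0,0,0)
Op 2: inc R2 by 4 -> R2=(0,0,4) value=4
Op 3: inc R1 by 3 -> R1=(0,3,0) value=3
Op 4: merge R1<->R2 -> R1=(0,3,4) R2=(0,3,4)
Op 5: inc R2 by 3 -> R2=(0,3,7) value=10
Op 6: merge R0<->R1 -> R0=(0,3,4) R1=(0,3,4)
Op 7: merge R2<->R1 -> R2=(0,3,7) R1=(0,3,7)
Op 8: inc R2 by 4 -> R2=(0,3,11) value=14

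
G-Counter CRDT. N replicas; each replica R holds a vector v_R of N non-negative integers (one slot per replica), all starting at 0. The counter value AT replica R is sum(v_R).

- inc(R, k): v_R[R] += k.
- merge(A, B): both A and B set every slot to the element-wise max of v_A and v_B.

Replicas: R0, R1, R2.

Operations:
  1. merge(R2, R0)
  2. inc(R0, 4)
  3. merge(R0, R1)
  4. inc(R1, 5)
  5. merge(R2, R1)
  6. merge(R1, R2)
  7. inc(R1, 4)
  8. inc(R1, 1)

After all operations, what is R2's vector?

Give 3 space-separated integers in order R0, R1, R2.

Answer: 4 5 0

Derivation:
Op 1: merge R2<->R0 -> R2=(0,0,0) R0=(0,0,0)
Op 2: inc R0 by 4 -> R0=(4,0,0) value=4
Op 3: merge R0<->R1 -> R0=(4,0,0) R1=(4,0,0)
Op 4: inc R1 by 5 -> R1=(4,5,0) value=9
Op 5: merge R2<->R1 -> R2=(4,5,0) R1=(4,5,0)
Op 6: merge R1<->R2 -> R1=(4,5,0) R2=(4,5,0)
Op 7: inc R1 by 4 -> R1=(4,9,0) value=13
Op 8: inc R1 by 1 -> R1=(4,10,0) value=14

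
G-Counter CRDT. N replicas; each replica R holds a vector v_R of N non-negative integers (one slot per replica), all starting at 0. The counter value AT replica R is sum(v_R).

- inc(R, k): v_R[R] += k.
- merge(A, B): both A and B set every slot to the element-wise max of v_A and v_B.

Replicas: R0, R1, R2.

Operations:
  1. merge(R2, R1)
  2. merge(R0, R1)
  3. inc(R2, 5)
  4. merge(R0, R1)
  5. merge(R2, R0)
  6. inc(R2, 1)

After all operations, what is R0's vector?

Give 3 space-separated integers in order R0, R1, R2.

Answer: 0 0 5

Derivation:
Op 1: merge R2<->R1 -> R2=(0,0,0) R1=(0,0,0)
Op 2: merge R0<->R1 -> R0=(0,0,0) R1=(0,0,0)
Op 3: inc R2 by 5 -> R2=(0,0,5) value=5
Op 4: merge R0<->R1 -> R0=(0,0,0) R1=(0,0,0)
Op 5: merge R2<->R0 -> R2=(0,0,5) R0=(0,0,5)
Op 6: inc R2 by 1 -> R2=(0,0,6) value=6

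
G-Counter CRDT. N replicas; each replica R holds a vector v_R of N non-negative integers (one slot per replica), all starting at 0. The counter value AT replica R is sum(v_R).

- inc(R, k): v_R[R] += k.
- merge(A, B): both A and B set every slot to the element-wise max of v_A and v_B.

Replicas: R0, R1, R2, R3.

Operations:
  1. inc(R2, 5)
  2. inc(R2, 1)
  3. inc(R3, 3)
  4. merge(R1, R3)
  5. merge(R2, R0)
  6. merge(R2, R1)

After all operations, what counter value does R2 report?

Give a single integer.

Answer: 9

Derivation:
Op 1: inc R2 by 5 -> R2=(0,0,5,0) value=5
Op 2: inc R2 by 1 -> R2=(0,0,6,0) value=6
Op 3: inc R3 by 3 -> R3=(0,0,0,3) value=3
Op 4: merge R1<->R3 -> R1=(0,0,0,3) R3=(0,0,0,3)
Op 5: merge R2<->R0 -> R2=(0,0,6,0) R0=(0,0,6,0)
Op 6: merge R2<->R1 -> R2=(0,0,6,3) R1=(0,0,6,3)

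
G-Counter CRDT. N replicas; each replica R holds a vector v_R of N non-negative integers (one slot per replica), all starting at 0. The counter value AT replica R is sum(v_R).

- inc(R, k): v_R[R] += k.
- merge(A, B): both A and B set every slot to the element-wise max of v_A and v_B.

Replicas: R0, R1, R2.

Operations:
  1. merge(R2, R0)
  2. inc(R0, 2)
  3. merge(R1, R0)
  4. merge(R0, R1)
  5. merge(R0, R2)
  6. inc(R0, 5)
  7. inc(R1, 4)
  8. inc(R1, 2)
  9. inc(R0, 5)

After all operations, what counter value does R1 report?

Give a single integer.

Op 1: merge R2<->R0 -> R2=(0,0,0) R0=(0,0,0)
Op 2: inc R0 by 2 -> R0=(2,0,0) value=2
Op 3: merge R1<->R0 -> R1=(2,0,0) R0=(2,0,0)
Op 4: merge R0<->R1 -> R0=(2,0,0) R1=(2,0,0)
Op 5: merge R0<->R2 -> R0=(2,0,0) R2=(2,0,0)
Op 6: inc R0 by 5 -> R0=(7,0,0) value=7
Op 7: inc R1 by 4 -> R1=(2,4,0) value=6
Op 8: inc R1 by 2 -> R1=(2,6,0) value=8
Op 9: inc R0 by 5 -> R0=(12,0,0) value=12

Answer: 8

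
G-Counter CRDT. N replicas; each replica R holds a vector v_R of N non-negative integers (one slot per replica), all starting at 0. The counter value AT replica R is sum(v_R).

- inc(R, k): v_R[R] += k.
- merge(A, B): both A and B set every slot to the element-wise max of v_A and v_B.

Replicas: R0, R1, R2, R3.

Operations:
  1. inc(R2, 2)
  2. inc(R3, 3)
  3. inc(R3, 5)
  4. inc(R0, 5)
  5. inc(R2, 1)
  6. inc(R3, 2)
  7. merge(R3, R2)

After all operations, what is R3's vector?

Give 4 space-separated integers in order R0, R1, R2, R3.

Answer: 0 0 3 10

Derivation:
Op 1: inc R2 by 2 -> R2=(0,0,2,0) value=2
Op 2: inc R3 by 3 -> R3=(0,0,0,3) value=3
Op 3: inc R3 by 5 -> R3=(0,0,0,8) value=8
Op 4: inc R0 by 5 -> R0=(5,0,0,0) value=5
Op 5: inc R2 by 1 -> R2=(0,0,3,0) value=3
Op 6: inc R3 by 2 -> R3=(0,0,0,10) value=10
Op 7: merge R3<->R2 -> R3=(0,0,3,10) R2=(0,0,3,10)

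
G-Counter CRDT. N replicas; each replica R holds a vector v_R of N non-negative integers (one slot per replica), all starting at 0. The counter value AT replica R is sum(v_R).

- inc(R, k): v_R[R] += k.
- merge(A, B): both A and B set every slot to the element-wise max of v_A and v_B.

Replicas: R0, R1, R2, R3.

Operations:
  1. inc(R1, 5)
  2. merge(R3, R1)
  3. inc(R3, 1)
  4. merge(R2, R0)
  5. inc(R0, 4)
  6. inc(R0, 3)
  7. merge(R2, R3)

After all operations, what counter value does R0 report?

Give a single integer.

Op 1: inc R1 by 5 -> R1=(0,5,0,0) value=5
Op 2: merge R3<->R1 -> R3=(0,5,0,0) R1=(0,5,0,0)
Op 3: inc R3 by 1 -> R3=(0,5,0,1) value=6
Op 4: merge R2<->R0 -> R2=(0,0,0,0) R0=(0,0,0,0)
Op 5: inc R0 by 4 -> R0=(4,0,0,0) value=4
Op 6: inc R0 by 3 -> R0=(7,0,0,0) value=7
Op 7: merge R2<->R3 -> R2=(0,5,0,1) R3=(0,5,0,1)

Answer: 7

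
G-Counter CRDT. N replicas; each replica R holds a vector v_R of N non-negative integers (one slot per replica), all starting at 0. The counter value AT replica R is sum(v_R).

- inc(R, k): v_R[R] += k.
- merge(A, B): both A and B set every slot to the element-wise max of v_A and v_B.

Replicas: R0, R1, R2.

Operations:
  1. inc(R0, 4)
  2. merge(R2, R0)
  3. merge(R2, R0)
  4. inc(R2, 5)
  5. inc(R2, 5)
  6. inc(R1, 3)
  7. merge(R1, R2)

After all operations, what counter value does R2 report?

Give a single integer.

Op 1: inc R0 by 4 -> R0=(4,0,0) value=4
Op 2: merge R2<->R0 -> R2=(4,0,0) R0=(4,0,0)
Op 3: merge R2<->R0 -> R2=(4,0,0) R0=(4,0,0)
Op 4: inc R2 by 5 -> R2=(4,0,5) value=9
Op 5: inc R2 by 5 -> R2=(4,0,10) value=14
Op 6: inc R1 by 3 -> R1=(0,3,0) value=3
Op 7: merge R1<->R2 -> R1=(4,3,10) R2=(4,3,10)

Answer: 17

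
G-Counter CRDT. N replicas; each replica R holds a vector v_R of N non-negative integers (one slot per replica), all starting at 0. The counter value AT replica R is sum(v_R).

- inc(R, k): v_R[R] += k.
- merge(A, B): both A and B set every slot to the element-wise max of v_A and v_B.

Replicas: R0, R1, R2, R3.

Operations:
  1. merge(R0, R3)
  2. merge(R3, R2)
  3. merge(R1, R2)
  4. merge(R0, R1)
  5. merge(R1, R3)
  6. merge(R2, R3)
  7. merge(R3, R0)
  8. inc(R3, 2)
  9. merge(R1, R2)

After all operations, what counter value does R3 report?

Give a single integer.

Answer: 2

Derivation:
Op 1: merge R0<->R3 -> R0=(0,0,0,0) R3=(0,0,0,0)
Op 2: merge R3<->R2 -> R3=(0,0,0,0) R2=(0,0,0,0)
Op 3: merge R1<->R2 -> R1=(0,0,0,0) R2=(0,0,0,0)
Op 4: merge R0<->R1 -> R0=(0,0,0,0) R1=(0,0,0,0)
Op 5: merge R1<->R3 -> R1=(0,0,0,0) R3=(0,0,0,0)
Op 6: merge R2<->R3 -> R2=(0,0,0,0) R3=(0,0,0,0)
Op 7: merge R3<->R0 -> R3=(0,0,0,0) R0=(0,0,0,0)
Op 8: inc R3 by 2 -> R3=(0,0,0,2) value=2
Op 9: merge R1<->R2 -> R1=(0,0,0,0) R2=(0,0,0,0)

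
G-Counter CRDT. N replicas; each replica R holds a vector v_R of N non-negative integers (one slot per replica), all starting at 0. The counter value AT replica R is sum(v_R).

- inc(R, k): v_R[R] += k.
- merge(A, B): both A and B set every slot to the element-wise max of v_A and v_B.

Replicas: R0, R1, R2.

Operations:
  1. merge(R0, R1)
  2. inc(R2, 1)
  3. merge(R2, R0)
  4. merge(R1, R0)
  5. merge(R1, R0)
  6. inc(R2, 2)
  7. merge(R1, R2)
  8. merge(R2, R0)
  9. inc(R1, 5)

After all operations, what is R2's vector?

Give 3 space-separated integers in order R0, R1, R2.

Answer: 0 0 3

Derivation:
Op 1: merge R0<->R1 -> R0=(0,0,0) R1=(0,0,0)
Op 2: inc R2 by 1 -> R2=(0,0,1) value=1
Op 3: merge R2<->R0 -> R2=(0,0,1) R0=(0,0,1)
Op 4: merge R1<->R0 -> R1=(0,0,1) R0=(0,0,1)
Op 5: merge R1<->R0 -> R1=(0,0,1) R0=(0,0,1)
Op 6: inc R2 by 2 -> R2=(0,0,3) value=3
Op 7: merge R1<->R2 -> R1=(0,0,3) R2=(0,0,3)
Op 8: merge R2<->R0 -> R2=(0,0,3) R0=(0,0,3)
Op 9: inc R1 by 5 -> R1=(0,5,3) value=8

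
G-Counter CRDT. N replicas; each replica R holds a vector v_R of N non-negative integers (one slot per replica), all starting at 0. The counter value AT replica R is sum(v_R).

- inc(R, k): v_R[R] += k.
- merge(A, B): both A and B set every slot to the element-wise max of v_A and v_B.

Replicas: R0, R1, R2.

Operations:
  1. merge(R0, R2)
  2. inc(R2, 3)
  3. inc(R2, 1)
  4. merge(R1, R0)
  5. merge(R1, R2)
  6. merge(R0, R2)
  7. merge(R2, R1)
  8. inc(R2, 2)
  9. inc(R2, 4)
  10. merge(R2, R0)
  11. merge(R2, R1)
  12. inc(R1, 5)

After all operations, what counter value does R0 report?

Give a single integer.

Answer: 10

Derivation:
Op 1: merge R0<->R2 -> R0=(0,0,0) R2=(0,0,0)
Op 2: inc R2 by 3 -> R2=(0,0,3) value=3
Op 3: inc R2 by 1 -> R2=(0,0,4) value=4
Op 4: merge R1<->R0 -> R1=(0,0,0) R0=(0,0,0)
Op 5: merge R1<->R2 -> R1=(0,0,4) R2=(0,0,4)
Op 6: merge R0<->R2 -> R0=(0,0,4) R2=(0,0,4)
Op 7: merge R2<->R1 -> R2=(0,0,4) R1=(0,0,4)
Op 8: inc R2 by 2 -> R2=(0,0,6) value=6
Op 9: inc R2 by 4 -> R2=(0,0,10) value=10
Op 10: merge R2<->R0 -> R2=(0,0,10) R0=(0,0,10)
Op 11: merge R2<->R1 -> R2=(0,0,10) R1=(0,0,10)
Op 12: inc R1 by 5 -> R1=(0,5,10) value=15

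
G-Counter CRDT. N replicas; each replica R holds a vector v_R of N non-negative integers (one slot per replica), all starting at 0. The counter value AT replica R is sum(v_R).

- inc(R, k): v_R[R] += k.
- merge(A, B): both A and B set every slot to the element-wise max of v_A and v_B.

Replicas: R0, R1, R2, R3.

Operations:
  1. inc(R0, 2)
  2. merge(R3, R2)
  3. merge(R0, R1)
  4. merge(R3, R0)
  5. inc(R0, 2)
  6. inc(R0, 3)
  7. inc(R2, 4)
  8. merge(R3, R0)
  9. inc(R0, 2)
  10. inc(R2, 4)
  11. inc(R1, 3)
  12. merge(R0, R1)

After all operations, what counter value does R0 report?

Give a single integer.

Answer: 12

Derivation:
Op 1: inc R0 by 2 -> R0=(2,0,0,0) value=2
Op 2: merge R3<->R2 -> R3=(0,0,0,0) R2=(0,0,0,0)
Op 3: merge R0<->R1 -> R0=(2,0,0,0) R1=(2,0,0,0)
Op 4: merge R3<->R0 -> R3=(2,0,0,0) R0=(2,0,0,0)
Op 5: inc R0 by 2 -> R0=(4,0,0,0) value=4
Op 6: inc R0 by 3 -> R0=(7,0,0,0) value=7
Op 7: inc R2 by 4 -> R2=(0,0,4,0) value=4
Op 8: merge R3<->R0 -> R3=(7,0,0,0) R0=(7,0,0,0)
Op 9: inc R0 by 2 -> R0=(9,0,0,0) value=9
Op 10: inc R2 by 4 -> R2=(0,0,8,0) value=8
Op 11: inc R1 by 3 -> R1=(2,3,0,0) value=5
Op 12: merge R0<->R1 -> R0=(9,3,0,0) R1=(9,3,0,0)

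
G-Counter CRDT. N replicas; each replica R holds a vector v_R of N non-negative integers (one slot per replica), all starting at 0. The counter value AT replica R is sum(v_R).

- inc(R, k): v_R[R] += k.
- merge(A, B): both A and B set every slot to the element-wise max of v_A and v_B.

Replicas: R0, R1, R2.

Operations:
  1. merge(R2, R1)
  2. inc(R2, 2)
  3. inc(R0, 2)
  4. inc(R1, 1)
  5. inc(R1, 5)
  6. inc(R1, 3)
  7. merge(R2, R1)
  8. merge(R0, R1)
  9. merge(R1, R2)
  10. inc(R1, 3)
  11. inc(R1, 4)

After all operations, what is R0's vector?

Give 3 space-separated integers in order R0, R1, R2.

Answer: 2 9 2

Derivation:
Op 1: merge R2<->R1 -> R2=(0,0,0) R1=(0,0,0)
Op 2: inc R2 by 2 -> R2=(0,0,2) value=2
Op 3: inc R0 by 2 -> R0=(2,0,0) value=2
Op 4: inc R1 by 1 -> R1=(0,1,0) value=1
Op 5: inc R1 by 5 -> R1=(0,6,0) value=6
Op 6: inc R1 by 3 -> R1=(0,9,0) value=9
Op 7: merge R2<->R1 -> R2=(0,9,2) R1=(0,9,2)
Op 8: merge R0<->R1 -> R0=(2,9,2) R1=(2,9,2)
Op 9: merge R1<->R2 -> R1=(2,9,2) R2=(2,9,2)
Op 10: inc R1 by 3 -> R1=(2,12,2) value=16
Op 11: inc R1 by 4 -> R1=(2,16,2) value=20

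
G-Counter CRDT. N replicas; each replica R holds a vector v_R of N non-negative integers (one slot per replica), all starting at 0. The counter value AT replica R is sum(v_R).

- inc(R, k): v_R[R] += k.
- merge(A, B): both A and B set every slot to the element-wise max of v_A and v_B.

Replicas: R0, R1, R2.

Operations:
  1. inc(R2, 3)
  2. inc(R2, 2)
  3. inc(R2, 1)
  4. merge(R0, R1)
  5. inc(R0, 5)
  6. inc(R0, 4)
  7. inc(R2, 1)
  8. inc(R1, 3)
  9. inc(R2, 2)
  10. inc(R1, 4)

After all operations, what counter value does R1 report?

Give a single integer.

Op 1: inc R2 by 3 -> R2=(0,0,3) value=3
Op 2: inc R2 by 2 -> R2=(0,0,5) value=5
Op 3: inc R2 by 1 -> R2=(0,0,6) value=6
Op 4: merge R0<->R1 -> R0=(0,0,0) R1=(0,0,0)
Op 5: inc R0 by 5 -> R0=(5,0,0) value=5
Op 6: inc R0 by 4 -> R0=(9,0,0) value=9
Op 7: inc R2 by 1 -> R2=(0,0,7) value=7
Op 8: inc R1 by 3 -> R1=(0,3,0) value=3
Op 9: inc R2 by 2 -> R2=(0,0,9) value=9
Op 10: inc R1 by 4 -> R1=(0,7,0) value=7

Answer: 7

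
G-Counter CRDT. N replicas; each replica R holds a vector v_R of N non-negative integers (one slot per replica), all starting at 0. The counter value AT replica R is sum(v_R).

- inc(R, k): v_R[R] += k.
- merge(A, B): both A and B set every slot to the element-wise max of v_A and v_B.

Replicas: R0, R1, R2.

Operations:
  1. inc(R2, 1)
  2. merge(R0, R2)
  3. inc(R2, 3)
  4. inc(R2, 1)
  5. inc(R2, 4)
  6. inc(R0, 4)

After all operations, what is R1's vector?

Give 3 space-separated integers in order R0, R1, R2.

Answer: 0 0 0

Derivation:
Op 1: inc R2 by 1 -> R2=(0,0,1) value=1
Op 2: merge R0<->R2 -> R0=(0,0,1) R2=(0,0,1)
Op 3: inc R2 by 3 -> R2=(0,0,4) value=4
Op 4: inc R2 by 1 -> R2=(0,0,5) value=5
Op 5: inc R2 by 4 -> R2=(0,0,9) value=9
Op 6: inc R0 by 4 -> R0=(4,0,1) value=5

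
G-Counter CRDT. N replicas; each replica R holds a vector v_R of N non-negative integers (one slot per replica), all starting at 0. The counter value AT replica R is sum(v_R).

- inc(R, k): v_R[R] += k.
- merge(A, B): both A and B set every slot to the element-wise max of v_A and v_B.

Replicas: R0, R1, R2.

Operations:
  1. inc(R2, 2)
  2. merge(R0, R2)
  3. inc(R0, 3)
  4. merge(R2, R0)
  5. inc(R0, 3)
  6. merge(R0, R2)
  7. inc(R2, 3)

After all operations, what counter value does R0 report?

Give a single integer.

Op 1: inc R2 by 2 -> R2=(0,0,2) value=2
Op 2: merge R0<->R2 -> R0=(0,0,2) R2=(0,0,2)
Op 3: inc R0 by 3 -> R0=(3,0,2) value=5
Op 4: merge R2<->R0 -> R2=(3,0,2) R0=(3,0,2)
Op 5: inc R0 by 3 -> R0=(6,0,2) value=8
Op 6: merge R0<->R2 -> R0=(6,0,2) R2=(6,0,2)
Op 7: inc R2 by 3 -> R2=(6,0,5) value=11

Answer: 8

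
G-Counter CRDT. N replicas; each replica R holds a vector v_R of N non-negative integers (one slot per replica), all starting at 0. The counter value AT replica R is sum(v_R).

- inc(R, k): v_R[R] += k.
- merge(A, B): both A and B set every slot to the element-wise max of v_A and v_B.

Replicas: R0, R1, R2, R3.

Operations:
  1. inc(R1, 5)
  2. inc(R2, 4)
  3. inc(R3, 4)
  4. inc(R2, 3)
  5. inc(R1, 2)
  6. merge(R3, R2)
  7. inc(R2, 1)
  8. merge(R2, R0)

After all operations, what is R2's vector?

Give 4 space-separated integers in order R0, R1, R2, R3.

Op 1: inc R1 by 5 -> R1=(0,5,0,0) value=5
Op 2: inc R2 by 4 -> R2=(0,0,4,0) value=4
Op 3: inc R3 by 4 -> R3=(0,0,0,4) value=4
Op 4: inc R2 by 3 -> R2=(0,0,7,0) value=7
Op 5: inc R1 by 2 -> R1=(0,7,0,0) value=7
Op 6: merge R3<->R2 -> R3=(0,0,7,4) R2=(0,0,7,4)
Op 7: inc R2 by 1 -> R2=(0,0,8,4) value=12
Op 8: merge R2<->R0 -> R2=(0,0,8,4) R0=(0,0,8,4)

Answer: 0 0 8 4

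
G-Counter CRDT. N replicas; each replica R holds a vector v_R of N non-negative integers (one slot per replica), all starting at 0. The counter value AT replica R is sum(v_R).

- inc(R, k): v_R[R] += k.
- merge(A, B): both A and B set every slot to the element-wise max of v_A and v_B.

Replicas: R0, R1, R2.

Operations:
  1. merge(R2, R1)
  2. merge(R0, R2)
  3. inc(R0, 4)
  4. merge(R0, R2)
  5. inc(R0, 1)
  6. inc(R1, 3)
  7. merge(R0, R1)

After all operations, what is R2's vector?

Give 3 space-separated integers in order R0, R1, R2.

Answer: 4 0 0

Derivation:
Op 1: merge R2<->R1 -> R2=(0,0,0) R1=(0,0,0)
Op 2: merge R0<->R2 -> R0=(0,0,0) R2=(0,0,0)
Op 3: inc R0 by 4 -> R0=(4,0,0) value=4
Op 4: merge R0<->R2 -> R0=(4,0,0) R2=(4,0,0)
Op 5: inc R0 by 1 -> R0=(5,0,0) value=5
Op 6: inc R1 by 3 -> R1=(0,3,0) value=3
Op 7: merge R0<->R1 -> R0=(5,3,0) R1=(5,3,0)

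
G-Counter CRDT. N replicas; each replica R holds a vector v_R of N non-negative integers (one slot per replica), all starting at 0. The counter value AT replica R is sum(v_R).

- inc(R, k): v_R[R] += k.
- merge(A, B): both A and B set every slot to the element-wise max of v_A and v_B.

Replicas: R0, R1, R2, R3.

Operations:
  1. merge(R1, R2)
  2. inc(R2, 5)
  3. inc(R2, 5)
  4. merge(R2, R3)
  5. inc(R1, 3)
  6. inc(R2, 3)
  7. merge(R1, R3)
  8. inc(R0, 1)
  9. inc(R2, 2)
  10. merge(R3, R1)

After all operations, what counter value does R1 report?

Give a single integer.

Answer: 13

Derivation:
Op 1: merge R1<->R2 -> R1=(0,0,0,0) R2=(0,0,0,0)
Op 2: inc R2 by 5 -> R2=(0,0,5,0) value=5
Op 3: inc R2 by 5 -> R2=(0,0,10,0) value=10
Op 4: merge R2<->R3 -> R2=(0,0,10,0) R3=(0,0,10,0)
Op 5: inc R1 by 3 -> R1=(0,3,0,0) value=3
Op 6: inc R2 by 3 -> R2=(0,0,13,0) value=13
Op 7: merge R1<->R3 -> R1=(0,3,10,0) R3=(0,3,10,0)
Op 8: inc R0 by 1 -> R0=(1,0,0,0) value=1
Op 9: inc R2 by 2 -> R2=(0,0,15,0) value=15
Op 10: merge R3<->R1 -> R3=(0,3,10,0) R1=(0,3,10,0)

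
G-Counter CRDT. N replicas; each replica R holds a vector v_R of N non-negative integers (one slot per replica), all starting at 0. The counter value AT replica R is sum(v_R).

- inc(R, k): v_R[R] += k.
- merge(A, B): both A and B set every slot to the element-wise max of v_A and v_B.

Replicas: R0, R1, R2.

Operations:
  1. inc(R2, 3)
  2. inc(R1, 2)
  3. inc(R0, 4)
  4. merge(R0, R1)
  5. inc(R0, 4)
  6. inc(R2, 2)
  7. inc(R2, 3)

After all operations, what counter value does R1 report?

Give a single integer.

Op 1: inc R2 by 3 -> R2=(0,0,3) value=3
Op 2: inc R1 by 2 -> R1=(0,2,0) value=2
Op 3: inc R0 by 4 -> R0=(4,0,0) value=4
Op 4: merge R0<->R1 -> R0=(4,2,0) R1=(4,2,0)
Op 5: inc R0 by 4 -> R0=(8,2,0) value=10
Op 6: inc R2 by 2 -> R2=(0,0,5) value=5
Op 7: inc R2 by 3 -> R2=(0,0,8) value=8

Answer: 6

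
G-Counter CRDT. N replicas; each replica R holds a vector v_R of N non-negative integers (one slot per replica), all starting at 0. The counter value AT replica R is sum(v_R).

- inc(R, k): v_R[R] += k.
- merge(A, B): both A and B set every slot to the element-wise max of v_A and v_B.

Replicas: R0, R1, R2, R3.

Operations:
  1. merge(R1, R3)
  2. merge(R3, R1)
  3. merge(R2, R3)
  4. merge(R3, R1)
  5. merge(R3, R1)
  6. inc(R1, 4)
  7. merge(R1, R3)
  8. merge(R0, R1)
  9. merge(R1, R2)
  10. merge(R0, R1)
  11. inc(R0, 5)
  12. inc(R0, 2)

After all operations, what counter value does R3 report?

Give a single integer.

Answer: 4

Derivation:
Op 1: merge R1<->R3 -> R1=(0,0,0,0) R3=(0,0,0,0)
Op 2: merge R3<->R1 -> R3=(0,0,0,0) R1=(0,0,0,0)
Op 3: merge R2<->R3 -> R2=(0,0,0,0) R3=(0,0,0,0)
Op 4: merge R3<->R1 -> R3=(0,0,0,0) R1=(0,0,0,0)
Op 5: merge R3<->R1 -> R3=(0,0,0,0) R1=(0,0,0,0)
Op 6: inc R1 by 4 -> R1=(0,4,0,0) value=4
Op 7: merge R1<->R3 -> R1=(0,4,0,0) R3=(0,4,0,0)
Op 8: merge R0<->R1 -> R0=(0,4,0,0) R1=(0,4,0,0)
Op 9: merge R1<->R2 -> R1=(0,4,0,0) R2=(0,4,0,0)
Op 10: merge R0<->R1 -> R0=(0,4,0,0) R1=(0,4,0,0)
Op 11: inc R0 by 5 -> R0=(5,4,0,0) value=9
Op 12: inc R0 by 2 -> R0=(7,4,0,0) value=11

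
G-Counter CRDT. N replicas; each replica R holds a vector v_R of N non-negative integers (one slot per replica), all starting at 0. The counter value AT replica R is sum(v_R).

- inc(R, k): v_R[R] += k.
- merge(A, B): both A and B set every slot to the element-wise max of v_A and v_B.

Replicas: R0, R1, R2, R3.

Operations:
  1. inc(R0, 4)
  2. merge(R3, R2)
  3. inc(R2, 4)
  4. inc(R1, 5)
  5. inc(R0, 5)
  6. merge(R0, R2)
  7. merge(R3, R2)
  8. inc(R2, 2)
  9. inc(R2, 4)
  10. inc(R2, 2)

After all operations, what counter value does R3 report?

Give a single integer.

Answer: 13

Derivation:
Op 1: inc R0 by 4 -> R0=(4,0,0,0) value=4
Op 2: merge R3<->R2 -> R3=(0,0,0,0) R2=(0,0,0,0)
Op 3: inc R2 by 4 -> R2=(0,0,4,0) value=4
Op 4: inc R1 by 5 -> R1=(0,5,0,0) value=5
Op 5: inc R0 by 5 -> R0=(9,0,0,0) value=9
Op 6: merge R0<->R2 -> R0=(9,0,4,0) R2=(9,0,4,0)
Op 7: merge R3<->R2 -> R3=(9,0,4,0) R2=(9,0,4,0)
Op 8: inc R2 by 2 -> R2=(9,0,6,0) value=15
Op 9: inc R2 by 4 -> R2=(9,0,10,0) value=19
Op 10: inc R2 by 2 -> R2=(9,0,12,0) value=21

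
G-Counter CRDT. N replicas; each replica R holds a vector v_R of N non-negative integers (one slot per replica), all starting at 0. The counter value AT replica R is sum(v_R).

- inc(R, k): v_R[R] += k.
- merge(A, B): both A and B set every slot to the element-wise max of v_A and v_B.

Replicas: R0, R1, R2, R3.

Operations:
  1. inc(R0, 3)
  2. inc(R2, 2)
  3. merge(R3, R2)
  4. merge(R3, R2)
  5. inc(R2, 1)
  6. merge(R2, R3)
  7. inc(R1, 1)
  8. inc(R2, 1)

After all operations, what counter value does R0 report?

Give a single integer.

Op 1: inc R0 by 3 -> R0=(3,0,0,0) value=3
Op 2: inc R2 by 2 -> R2=(0,0,2,0) value=2
Op 3: merge R3<->R2 -> R3=(0,0,2,0) R2=(0,0,2,0)
Op 4: merge R3<->R2 -> R3=(0,0,2,0) R2=(0,0,2,0)
Op 5: inc R2 by 1 -> R2=(0,0,3,0) value=3
Op 6: merge R2<->R3 -> R2=(0,0,3,0) R3=(0,0,3,0)
Op 7: inc R1 by 1 -> R1=(0,1,0,0) value=1
Op 8: inc R2 by 1 -> R2=(0,0,4,0) value=4

Answer: 3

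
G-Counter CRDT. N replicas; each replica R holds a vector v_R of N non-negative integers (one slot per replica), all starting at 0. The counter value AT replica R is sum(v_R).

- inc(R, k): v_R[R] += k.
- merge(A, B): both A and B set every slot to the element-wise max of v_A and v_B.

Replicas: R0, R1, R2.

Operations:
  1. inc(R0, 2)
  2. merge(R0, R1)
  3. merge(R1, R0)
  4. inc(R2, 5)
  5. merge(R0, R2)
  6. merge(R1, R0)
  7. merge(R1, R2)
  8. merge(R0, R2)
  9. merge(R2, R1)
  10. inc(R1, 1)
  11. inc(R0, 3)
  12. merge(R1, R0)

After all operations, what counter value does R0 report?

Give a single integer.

Answer: 11

Derivation:
Op 1: inc R0 by 2 -> R0=(2,0,0) value=2
Op 2: merge R0<->R1 -> R0=(2,0,0) R1=(2,0,0)
Op 3: merge R1<->R0 -> R1=(2,0,0) R0=(2,0,0)
Op 4: inc R2 by 5 -> R2=(0,0,5) value=5
Op 5: merge R0<->R2 -> R0=(2,0,5) R2=(2,0,5)
Op 6: merge R1<->R0 -> R1=(2,0,5) R0=(2,0,5)
Op 7: merge R1<->R2 -> R1=(2,0,5) R2=(2,0,5)
Op 8: merge R0<->R2 -> R0=(2,0,5) R2=(2,0,5)
Op 9: merge R2<->R1 -> R2=(2,0,5) R1=(2,0,5)
Op 10: inc R1 by 1 -> R1=(2,1,5) value=8
Op 11: inc R0 by 3 -> R0=(5,0,5) value=10
Op 12: merge R1<->R0 -> R1=(5,1,5) R0=(5,1,5)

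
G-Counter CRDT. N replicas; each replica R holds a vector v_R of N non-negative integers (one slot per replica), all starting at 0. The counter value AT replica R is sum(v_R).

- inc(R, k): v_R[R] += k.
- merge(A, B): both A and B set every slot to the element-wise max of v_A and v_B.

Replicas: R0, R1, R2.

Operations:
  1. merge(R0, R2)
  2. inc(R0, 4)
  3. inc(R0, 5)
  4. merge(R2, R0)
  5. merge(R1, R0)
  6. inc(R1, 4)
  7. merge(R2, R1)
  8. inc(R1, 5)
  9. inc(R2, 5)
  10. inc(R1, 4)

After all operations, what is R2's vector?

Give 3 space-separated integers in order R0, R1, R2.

Answer: 9 4 5

Derivation:
Op 1: merge R0<->R2 -> R0=(0,0,0) R2=(0,0,0)
Op 2: inc R0 by 4 -> R0=(4,0,0) value=4
Op 3: inc R0 by 5 -> R0=(9,0,0) value=9
Op 4: merge R2<->R0 -> R2=(9,0,0) R0=(9,0,0)
Op 5: merge R1<->R0 -> R1=(9,0,0) R0=(9,0,0)
Op 6: inc R1 by 4 -> R1=(9,4,0) value=13
Op 7: merge R2<->R1 -> R2=(9,4,0) R1=(9,4,0)
Op 8: inc R1 by 5 -> R1=(9,9,0) value=18
Op 9: inc R2 by 5 -> R2=(9,4,5) value=18
Op 10: inc R1 by 4 -> R1=(9,13,0) value=22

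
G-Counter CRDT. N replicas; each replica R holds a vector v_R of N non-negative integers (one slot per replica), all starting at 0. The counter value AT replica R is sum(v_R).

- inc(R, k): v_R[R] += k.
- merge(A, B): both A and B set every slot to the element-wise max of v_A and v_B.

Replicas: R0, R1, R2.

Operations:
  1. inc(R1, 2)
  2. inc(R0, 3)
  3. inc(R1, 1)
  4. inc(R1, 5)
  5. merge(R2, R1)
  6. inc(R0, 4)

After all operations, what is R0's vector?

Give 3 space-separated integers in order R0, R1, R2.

Op 1: inc R1 by 2 -> R1=(0,2,0) value=2
Op 2: inc R0 by 3 -> R0=(3,0,0) value=3
Op 3: inc R1 by 1 -> R1=(0,3,0) value=3
Op 4: inc R1 by 5 -> R1=(0,8,0) value=8
Op 5: merge R2<->R1 -> R2=(0,8,0) R1=(0,8,0)
Op 6: inc R0 by 4 -> R0=(7,0,0) value=7

Answer: 7 0 0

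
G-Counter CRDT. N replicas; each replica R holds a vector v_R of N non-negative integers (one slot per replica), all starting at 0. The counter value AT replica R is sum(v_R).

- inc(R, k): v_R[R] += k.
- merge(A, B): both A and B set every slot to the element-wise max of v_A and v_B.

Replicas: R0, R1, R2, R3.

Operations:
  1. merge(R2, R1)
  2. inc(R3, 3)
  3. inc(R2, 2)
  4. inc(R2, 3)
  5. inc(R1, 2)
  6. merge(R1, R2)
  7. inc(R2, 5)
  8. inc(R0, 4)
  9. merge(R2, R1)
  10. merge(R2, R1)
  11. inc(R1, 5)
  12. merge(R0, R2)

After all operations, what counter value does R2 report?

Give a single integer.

Answer: 16

Derivation:
Op 1: merge R2<->R1 -> R2=(0,0,0,0) R1=(0,0,0,0)
Op 2: inc R3 by 3 -> R3=(0,0,0,3) value=3
Op 3: inc R2 by 2 -> R2=(0,0,2,0) value=2
Op 4: inc R2 by 3 -> R2=(0,0,5,0) value=5
Op 5: inc R1 by 2 -> R1=(0,2,0,0) value=2
Op 6: merge R1<->R2 -> R1=(0,2,5,0) R2=(0,2,5,0)
Op 7: inc R2 by 5 -> R2=(0,2,10,0) value=12
Op 8: inc R0 by 4 -> R0=(4,0,0,0) value=4
Op 9: merge R2<->R1 -> R2=(0,2,10,0) R1=(0,2,10,0)
Op 10: merge R2<->R1 -> R2=(0,2,10,0) R1=(0,2,10,0)
Op 11: inc R1 by 5 -> R1=(0,7,10,0) value=17
Op 12: merge R0<->R2 -> R0=(4,2,10,0) R2=(4,2,10,0)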